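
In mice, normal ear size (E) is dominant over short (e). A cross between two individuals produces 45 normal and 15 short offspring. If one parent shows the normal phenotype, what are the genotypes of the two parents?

Observed offspring: 45 normal, 15 short
The observed ratio simplifies to 3:1. Short (ee) offspring appear, so each parent must contribute one e allele. The parent stated to show normal carries E, so it is Ee. The other parent is then either Ee or ee: Ee × ee would give a 1:1 split, whereas Ee × Ee gives 3:1 — matching the data. So both parents are heterozygous (Ee × Ee).
Parent genotypes: Ee × Ee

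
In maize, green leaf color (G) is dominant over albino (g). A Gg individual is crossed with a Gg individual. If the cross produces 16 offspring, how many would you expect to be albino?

Punnett square for Gg × Gg:
Offspring genotypes: 1 GG, 2 Gg, 1 gg
green: 3, albino: 1
albino: 1 out of 4 → fraction 1/4
Expected count = 1/4 × 16 = 4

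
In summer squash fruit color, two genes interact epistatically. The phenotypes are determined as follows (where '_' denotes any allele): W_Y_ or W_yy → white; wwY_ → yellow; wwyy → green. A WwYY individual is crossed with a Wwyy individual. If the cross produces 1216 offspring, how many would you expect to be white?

Cross: WwYY × Wwyy — consider each gene separately:
W gene: Ww × Ww → 1 WW, 2 Ww, 1 ww → 3 W_ : 1 ww (out of 4)
Y gene: YY × yy → 4 Yy → 4 Y_ (out of 4)
Genotype classes (out of 4 × 4 = 16): W_Y_ = 3×4 = 12; wwY_ = 1×4 = 4
Apply the phenotype rules: W_Y_ (12) → white; wwY_ (4) → yellow
Phenotype counts (out of 16): 12 white, 4 yellow
white: 12 out of 16 → fraction 3/4
Expected count = 3/4 × 1216 = 912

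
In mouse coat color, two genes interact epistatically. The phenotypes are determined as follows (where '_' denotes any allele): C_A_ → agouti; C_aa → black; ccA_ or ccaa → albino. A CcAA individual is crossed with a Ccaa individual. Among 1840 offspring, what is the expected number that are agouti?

Cross: CcAA × Ccaa — consider each gene separately:
C gene: Cc × Cc → 1 CC, 2 Cc, 1 cc → 3 C_ : 1 cc (out of 4)
A gene: AA × aa → 4 Aa → 4 A_ (out of 4)
Genotype classes (out of 4 × 4 = 16): C_A_ = 3×4 = 12; ccA_ = 1×4 = 4
Apply the phenotype rules: C_A_ (12) → agouti; ccA_ (4) → albino
Phenotype counts (out of 16): 12 agouti, 4 albino
agouti: 12 out of 16 → fraction 3/4
Expected count = 3/4 × 1840 = 1380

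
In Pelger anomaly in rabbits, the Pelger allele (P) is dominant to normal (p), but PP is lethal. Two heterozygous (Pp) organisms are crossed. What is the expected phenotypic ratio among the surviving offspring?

Cross: Pp × Pp
Punnett square offspring (before lethality): 1 PP, 2 Pp, 1 pp
The PP genotype is lethal (embryos die); surviving offspring: 2 Pp, 1 pp
Ratio: 2 Pelger : 1 normal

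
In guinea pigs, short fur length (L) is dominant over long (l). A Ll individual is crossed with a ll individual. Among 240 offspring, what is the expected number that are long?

Punnett square for Ll × ll:
Offspring genotypes: 2 Ll, 2 ll
short: 2, long: 2
long: 2 out of 4 → fraction 1/2
Expected count = 1/2 × 240 = 120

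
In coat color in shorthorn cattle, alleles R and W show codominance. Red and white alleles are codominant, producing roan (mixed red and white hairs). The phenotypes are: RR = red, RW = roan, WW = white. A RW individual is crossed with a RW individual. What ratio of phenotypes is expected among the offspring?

Punnett square for RW × RW:
Offspring genotypes: 1 RR, 2 RW, 1 WW
Phenotype counts: 1 red, 2 roan, 1 white
Ratio: 1 red : 2 roan : 1 white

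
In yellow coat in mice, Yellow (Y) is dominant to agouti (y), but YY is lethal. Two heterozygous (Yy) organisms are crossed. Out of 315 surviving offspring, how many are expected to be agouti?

Cross: Yy × Yy
Punnett square offspring (before lethality): 1 YY, 2 Yy, 1 yy
The YY genotype is lethal (embryos die); surviving offspring: 2 Yy, 1 yy
agouti: 1 out of 3 → fraction 1/3
Expected count = 1/3 × 315 = 105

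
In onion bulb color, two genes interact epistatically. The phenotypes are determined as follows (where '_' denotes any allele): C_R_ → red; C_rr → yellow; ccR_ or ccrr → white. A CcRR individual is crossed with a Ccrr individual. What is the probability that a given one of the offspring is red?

Cross: CcRR × Ccrr — consider each gene separately:
C gene: Cc × Cc → 1 CC, 2 Cc, 1 cc → 3 C_ : 1 cc (out of 4)
R gene: RR × rr → 4 Rr → 4 R_ (out of 4)
Genotype classes (out of 4 × 4 = 16): C_R_ = 3×4 = 12; ccR_ = 1×4 = 4
Apply the phenotype rules: C_R_ (12) → red; ccR_ (4) → white
Phenotype counts (out of 16): 12 red, 4 white
red: 12 out of 16
Probability: 12/16 = 3/4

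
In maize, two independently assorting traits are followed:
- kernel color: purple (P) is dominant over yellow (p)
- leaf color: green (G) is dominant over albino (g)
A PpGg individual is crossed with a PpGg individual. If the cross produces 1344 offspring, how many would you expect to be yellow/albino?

Dihybrid cross PpGg × PpGg — consider each gene separately:
kernel color: Pp × Pp → 1 PP, 2 Pp, 1 pp → 3 P_ : 1 pp (out of 4)
leaf color: Gg × Gg → 1 GG, 2 Gg, 1 gg → 3 G_ : 1 gg (out of 4)
Combine (counts out of 4 × 4 = 16): purple/green (P_G_) = 3×3 = 9; purple/albino (P_gg) = 3×1 = 3; yellow/green (ppG_) = 1×3 = 3; yellow/albino (ppgg) = 1×1 = 1
Phenotype counts (out of 16): 9 purple/green, 3 purple/albino, 3 yellow/green, 1 yellow/albino
yellow/albino: 1 out of 16 → fraction 1/16
Expected count = 1/16 × 1344 = 84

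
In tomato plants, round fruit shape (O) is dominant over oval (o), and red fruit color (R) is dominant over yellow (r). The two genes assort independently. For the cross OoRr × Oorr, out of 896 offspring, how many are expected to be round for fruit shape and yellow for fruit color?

Dihybrid cross OoRr × Oorr — consider each gene separately:
fruit shape: Oo × Oo → 1 OO, 2 Oo, 1 oo → 3 O_ : 1 oo (out of 4)
fruit color: Rr × rr → 2 Rr, 2 rr → 2 R_ : 2 rr (out of 4)
Looking for: round (O_) and yellow (rr)
P(round) = 3/4, P(yellow) = 2/4
P(both) = 3/4 × 2/4 = 6/16 = 3/8
Expected count = 3/8 × 896 = 336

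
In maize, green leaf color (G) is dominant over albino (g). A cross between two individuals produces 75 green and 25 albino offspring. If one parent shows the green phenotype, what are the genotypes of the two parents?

Observed offspring: 75 green, 25 albino
The observed ratio simplifies to 3:1. Albino (gg) offspring appear, so each parent must contribute one g allele. The parent stated to show green carries G, so it is Gg. The other parent is then either Gg or gg: Gg × gg would give a 1:1 split, whereas Gg × Gg gives 3:1 — matching the data. So both parents are heterozygous (Gg × Gg).
Parent genotypes: Gg × Gg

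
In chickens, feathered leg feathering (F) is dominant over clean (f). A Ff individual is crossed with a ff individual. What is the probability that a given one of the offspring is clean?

Punnett square for Ff × ff:
Offspring genotypes: 2 Ff, 2 ff
feathered: 2, clean: 2
clean: 2 out of 4
Probability: 2/4 = 1/2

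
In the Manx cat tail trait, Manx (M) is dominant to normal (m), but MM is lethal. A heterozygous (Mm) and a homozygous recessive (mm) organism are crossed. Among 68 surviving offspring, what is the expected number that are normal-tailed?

Cross: Mm × mm
Punnett square offspring (before lethality): 2 Mm, 2 mm
No MM offspring are produced in this cross.
normal-tailed: 2 out of 4 → fraction 1/2
Expected count = 1/2 × 68 = 34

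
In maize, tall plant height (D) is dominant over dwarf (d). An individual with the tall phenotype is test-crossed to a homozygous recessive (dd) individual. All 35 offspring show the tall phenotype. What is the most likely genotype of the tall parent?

Test cross: ? × dd
All offspring are tall.
If the unknown parent were heterozygous (Dd), about half of 35 offspring would be dwarf; none are. The unknown parent is most likely homozygous dominant (DD).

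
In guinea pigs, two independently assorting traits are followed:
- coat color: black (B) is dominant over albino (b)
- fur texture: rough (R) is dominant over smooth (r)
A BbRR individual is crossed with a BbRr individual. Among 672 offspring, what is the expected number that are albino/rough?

Dihybrid cross BbRR × BbRr — consider each gene separately:
coat color: Bb × Bb → 1 BB, 2 Bb, 1 bb → 3 B_ : 1 bb (out of 4)
fur texture: RR × Rr → 2 RR, 2 Rr → 4 R_ (out of 4)
Combine (counts out of 4 × 4 = 16): black/rough (B_R_) = 3×4 = 12; albino/rough (bbR_) = 1×4 = 4
Phenotype counts (out of 16): 12 black/rough, 4 albino/rough
albino/rough: 4 out of 16 → fraction 1/4
Expected count = 1/4 × 672 = 168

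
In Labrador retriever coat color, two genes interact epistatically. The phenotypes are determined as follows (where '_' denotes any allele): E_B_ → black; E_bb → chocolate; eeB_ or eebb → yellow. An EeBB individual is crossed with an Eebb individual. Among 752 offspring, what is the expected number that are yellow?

Cross: EeBB × Eebb — consider each gene separately:
E gene: Ee × Ee → 1 EE, 2 Ee, 1 ee → 3 E_ : 1 ee (out of 4)
B gene: BB × bb → 4 Bb → 4 B_ (out of 4)
Genotype classes (out of 4 × 4 = 16): E_B_ = 3×4 = 12; eeB_ = 1×4 = 4
Apply the phenotype rules: E_B_ (12) → black; eeB_ (4) → yellow
Phenotype counts (out of 16): 12 black, 4 yellow
yellow: 4 out of 16 → fraction 1/4
Expected count = 1/4 × 752 = 188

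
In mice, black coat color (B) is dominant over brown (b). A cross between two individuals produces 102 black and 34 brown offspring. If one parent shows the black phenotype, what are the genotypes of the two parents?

Observed offspring: 102 black, 34 brown
The observed ratio simplifies to 3:1. Brown (bb) offspring appear, so each parent must contribute one b allele. The parent stated to show black carries B, so it is Bb. The other parent is then either Bb or bb: Bb × bb would give a 1:1 split, whereas Bb × Bb gives 3:1 — matching the data. So both parents are heterozygous (Bb × Bb).
Parent genotypes: Bb × Bb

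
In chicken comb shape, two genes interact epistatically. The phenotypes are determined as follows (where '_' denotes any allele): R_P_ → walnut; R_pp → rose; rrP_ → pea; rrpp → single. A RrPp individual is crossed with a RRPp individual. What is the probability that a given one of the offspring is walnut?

Cross: RrPp × RRPp — consider each gene separately:
R gene: Rr × RR → 2 RR, 2 Rr → 4 R_ (out of 4)
P gene: Pp × Pp → 1 PP, 2 Pp, 1 pp → 3 P_ : 1 pp (out of 4)
Genotype classes (out of 4 × 4 = 16): R_P_ = 4×3 = 12; R_pp = 4×1 = 4
Apply the phenotype rules: R_P_ (12) → walnut; R_pp (4) → rose
Phenotype counts (out of 16): 12 walnut, 4 rose
walnut: 12 out of 16
Probability: 12/16 = 3/4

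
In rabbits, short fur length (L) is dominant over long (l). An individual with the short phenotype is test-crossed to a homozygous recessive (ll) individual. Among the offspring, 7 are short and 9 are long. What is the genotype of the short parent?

Test cross: ? × ll
Offspring: 7 short, 9 long — approximately 1:1.
A 1:1 ratio in a test cross indicates the unknown parent is heterozygous (Ll).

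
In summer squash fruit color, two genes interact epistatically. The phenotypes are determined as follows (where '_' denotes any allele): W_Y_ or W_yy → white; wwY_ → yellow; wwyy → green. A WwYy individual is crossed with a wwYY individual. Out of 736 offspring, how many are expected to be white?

Cross: WwYy × wwYY — consider each gene separately:
W gene: Ww × ww → 2 Ww, 2 ww → 2 W_ : 2 ww (out of 4)
Y gene: Yy × YY → 2 YY, 2 Yy → 4 Y_ (out of 4)
Genotype classes (out of 4 × 4 = 16): W_Y_ = 2×4 = 8; wwY_ = 2×4 = 8
Apply the phenotype rules: W_Y_ (8) → white; wwY_ (8) → yellow
Phenotype counts (out of 16): 8 white, 8 yellow
white: 8 out of 16 → fraction 1/2
Expected count = 1/2 × 736 = 368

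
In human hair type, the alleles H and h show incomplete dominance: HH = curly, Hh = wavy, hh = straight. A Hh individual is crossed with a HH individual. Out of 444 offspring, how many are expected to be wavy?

Punnett square for Hh × HH:
Offspring genotypes: 2 HH, 2 Hh
Phenotype counts: 2 curly, 2 wavy
wavy: 2 out of 4 → fraction 1/2
Expected count = 1/2 × 444 = 222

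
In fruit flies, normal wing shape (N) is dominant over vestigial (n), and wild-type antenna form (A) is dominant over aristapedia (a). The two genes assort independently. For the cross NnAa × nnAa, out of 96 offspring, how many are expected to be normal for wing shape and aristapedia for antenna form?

Dihybrid cross NnAa × nnAa — consider each gene separately:
wing shape: Nn × nn → 2 Nn, 2 nn → 2 N_ : 2 nn (out of 4)
antenna form: Aa × Aa → 1 AA, 2 Aa, 1 aa → 3 A_ : 1 aa (out of 4)
Looking for: normal (N_) and aristapedia (aa)
P(normal) = 2/4, P(aristapedia) = 1/4
P(both) = 2/4 × 1/4 = 2/16 = 1/8
Expected count = 1/8 × 96 = 12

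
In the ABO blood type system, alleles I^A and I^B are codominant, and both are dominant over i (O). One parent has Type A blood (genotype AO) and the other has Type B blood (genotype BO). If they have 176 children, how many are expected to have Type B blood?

Cross: AO × BO
Possible offspring genotypes: 1 AB, 1 AO, 1 BO, 1 OO
Blood type counts: 1 Type AB, 1 Type A, 1 Type B, 1 Type O
Probability of Type B: 1/4
Expected count = 1/4 × 176 = 44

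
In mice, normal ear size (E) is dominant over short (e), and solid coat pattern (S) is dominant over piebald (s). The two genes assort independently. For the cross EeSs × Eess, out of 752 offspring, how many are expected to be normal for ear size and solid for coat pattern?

Dihybrid cross EeSs × Eess — consider each gene separately:
ear size: Ee × Ee → 1 EE, 2 Ee, 1 ee → 3 E_ : 1 ee (out of 4)
coat pattern: Ss × ss → 2 Ss, 2 ss → 2 S_ : 2 ss (out of 4)
Looking for: normal (E_) and solid (S_)
P(normal) = 3/4, P(solid) = 2/4
P(both) = 3/4 × 2/4 = 6/16 = 3/8
Expected count = 3/8 × 752 = 282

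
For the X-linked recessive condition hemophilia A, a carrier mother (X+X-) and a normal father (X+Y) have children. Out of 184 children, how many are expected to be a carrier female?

Cross: X+X- × X+Y
Offspring: 1 X+X+, 1 X+Y, 1 X+X-, 1 X-Y
Probability of a carrier female: 1/4
Expected count = 1/4 × 184 = 46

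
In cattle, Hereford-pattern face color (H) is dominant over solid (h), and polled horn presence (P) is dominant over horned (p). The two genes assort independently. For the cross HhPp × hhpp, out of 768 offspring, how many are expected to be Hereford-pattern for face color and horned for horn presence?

Dihybrid cross HhPp × hhpp — consider each gene separately:
face color: Hh × hh → 2 Hh, 2 hh → 2 H_ : 2 hh (out of 4)
horn presence: Pp × pp → 2 Pp, 2 pp → 2 P_ : 2 pp (out of 4)
Looking for: Hereford-pattern (H_) and horned (pp)
P(Hereford-pattern) = 2/4, P(horned) = 2/4
P(both) = 2/4 × 2/4 = 4/16 = 1/4
Expected count = 1/4 × 768 = 192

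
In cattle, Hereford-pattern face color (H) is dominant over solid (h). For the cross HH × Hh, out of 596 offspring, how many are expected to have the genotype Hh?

Punnett square for HH × Hh:
Offspring genotypes: 2 HH, 2 Hh
Total offspring: 4
Count with target: 2
Probability: 2/4 = 1/2
Expected count = 1/2 × 596 = 298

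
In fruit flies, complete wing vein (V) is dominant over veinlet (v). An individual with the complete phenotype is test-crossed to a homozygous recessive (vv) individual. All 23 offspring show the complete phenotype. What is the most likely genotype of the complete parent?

Test cross: ? × vv
All offspring are complete.
If the unknown parent were heterozygous (Vv), about half of 23 offspring would be veinlet; none are. The unknown parent is most likely homozygous dominant (VV).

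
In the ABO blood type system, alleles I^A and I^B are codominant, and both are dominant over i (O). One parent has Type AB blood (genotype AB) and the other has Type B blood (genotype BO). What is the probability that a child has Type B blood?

Cross: AB × BO
Possible offspring genotypes: 1 AB, 1 AO, 1 BB, 1 BO
Blood type counts: 1 Type AB, 1 Type A, 2 Type B
Probability of Type B: 2/4 = 1/2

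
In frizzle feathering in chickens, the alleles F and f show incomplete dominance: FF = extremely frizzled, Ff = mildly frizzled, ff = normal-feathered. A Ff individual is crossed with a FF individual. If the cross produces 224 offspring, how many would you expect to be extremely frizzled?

Punnett square for Ff × FF:
Offspring genotypes: 2 FF, 2 Ff
Phenotype counts: 2 extremely frizzled, 2 mildly frizzled
extremely frizzled: 2 out of 4 → fraction 1/2
Expected count = 1/2 × 224 = 112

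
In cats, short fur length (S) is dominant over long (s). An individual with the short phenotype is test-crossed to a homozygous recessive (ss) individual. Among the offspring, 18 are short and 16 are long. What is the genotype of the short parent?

Test cross: ? × ss
Offspring: 18 short, 16 long — approximately 1:1.
A 1:1 ratio in a test cross indicates the unknown parent is heterozygous (Ss).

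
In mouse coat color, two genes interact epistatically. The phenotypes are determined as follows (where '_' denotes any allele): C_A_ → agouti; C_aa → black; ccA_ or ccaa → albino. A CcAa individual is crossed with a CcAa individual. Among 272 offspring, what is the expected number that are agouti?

Cross: CcAa × CcAa — consider each gene separately:
C gene: Cc × Cc → 1 CC, 2 Cc, 1 cc → 3 C_ : 1 cc (out of 4)
A gene: Aa × Aa → 1 AA, 2 Aa, 1 aa → 3 A_ : 1 aa (out of 4)
Genotype classes (out of 4 × 4 = 16): C_A_ = 3×3 = 9; C_aa = 3×1 = 3; ccA_ = 1×3 = 3; ccaa = 1×1 = 1
Apply the phenotype rules: C_A_ (9) → agouti; C_aa (3) → black; ccA_ (3) + ccaa (1) → albino
Phenotype counts (out of 16): 9 agouti, 3 black, 4 albino
agouti: 9 out of 16 → fraction 9/16
Expected count = 9/16 × 272 = 153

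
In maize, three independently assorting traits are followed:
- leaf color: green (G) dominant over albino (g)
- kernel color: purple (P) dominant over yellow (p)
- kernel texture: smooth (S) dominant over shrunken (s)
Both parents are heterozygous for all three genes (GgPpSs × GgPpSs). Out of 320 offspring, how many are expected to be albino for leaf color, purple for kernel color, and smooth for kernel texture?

Trihybrid cross: GgPpSs × GgPpSs
Each trait segregates independently with a 3:1 phenotypic ratio, so each gene contributes 3/4 (dominant) or 1/4 (recessive).
Target: albino (leaf color), purple (kernel color), smooth (kernel texture)
Probability = product of independent per-trait probabilities
= 1/4 × 3/4 × 3/4 = 9/64
Expected count = 9/64 × 320 = 45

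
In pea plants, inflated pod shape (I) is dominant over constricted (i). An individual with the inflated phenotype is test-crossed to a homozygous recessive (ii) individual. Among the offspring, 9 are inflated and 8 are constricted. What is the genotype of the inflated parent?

Test cross: ? × ii
Offspring: 9 inflated, 8 constricted — approximately 1:1.
A 1:1 ratio in a test cross indicates the unknown parent is heterozygous (Ii).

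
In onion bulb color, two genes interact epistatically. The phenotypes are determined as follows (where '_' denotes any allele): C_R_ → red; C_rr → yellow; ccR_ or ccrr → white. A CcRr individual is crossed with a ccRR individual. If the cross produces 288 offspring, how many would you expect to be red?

Cross: CcRr × ccRR — consider each gene separately:
C gene: Cc × cc → 2 Cc, 2 cc → 2 C_ : 2 cc (out of 4)
R gene: Rr × RR → 2 RR, 2 Rr → 4 R_ (out of 4)
Genotype classes (out of 4 × 4 = 16): C_R_ = 2×4 = 8; ccR_ = 2×4 = 8
Apply the phenotype rules: C_R_ (8) → red; ccR_ (8) → white
Phenotype counts (out of 16): 8 red, 8 white
red: 8 out of 16 → fraction 1/2
Expected count = 1/2 × 288 = 144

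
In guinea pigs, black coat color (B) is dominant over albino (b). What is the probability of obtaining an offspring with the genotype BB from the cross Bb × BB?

Punnett square for Bb × BB:
Offspring genotypes: 2 BB, 2 Bb
Total offspring: 4
Count with target: 2
Probability: 2/4 = 1/2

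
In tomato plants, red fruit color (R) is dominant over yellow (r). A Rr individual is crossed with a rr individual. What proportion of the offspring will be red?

Punnett square for Rr × rr:
Offspring genotypes: 2 Rr, 2 rr
red: 2, yellow: 2
red: 2 out of 4
Probability: 2/4 = 1/2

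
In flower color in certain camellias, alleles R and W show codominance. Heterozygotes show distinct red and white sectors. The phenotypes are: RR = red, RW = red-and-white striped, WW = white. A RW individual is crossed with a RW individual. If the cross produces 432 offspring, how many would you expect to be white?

Punnett square for RW × RW:
Offspring genotypes: 1 RR, 2 RW, 1 WW
Phenotype counts: 1 red, 2 red-and-white striped, 1 white
white: 1 out of 4 → fraction 1/4
Expected count = 1/4 × 432 = 108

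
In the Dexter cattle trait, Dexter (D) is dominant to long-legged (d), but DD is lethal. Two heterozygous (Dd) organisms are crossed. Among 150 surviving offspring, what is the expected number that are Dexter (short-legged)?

Cross: Dd × Dd
Punnett square offspring (before lethality): 1 DD, 2 Dd, 1 dd
The DD genotype is lethal (embryos die); surviving offspring: 2 Dd, 1 dd
Dexter (short-legged): 2 out of 3 → fraction 2/3
Expected count = 2/3 × 150 = 100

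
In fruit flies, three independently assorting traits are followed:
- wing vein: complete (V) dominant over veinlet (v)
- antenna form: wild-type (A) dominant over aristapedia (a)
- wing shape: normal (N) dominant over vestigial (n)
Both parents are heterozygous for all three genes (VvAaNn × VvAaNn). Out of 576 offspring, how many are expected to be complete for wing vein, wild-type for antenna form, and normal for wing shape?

Trihybrid cross: VvAaNn × VvAaNn
Each trait segregates independently with a 3:1 phenotypic ratio, so each gene contributes 3/4 (dominant) or 1/4 (recessive).
Target: complete (wing vein), wild-type (antenna form), normal (wing shape)
Probability = product of independent per-trait probabilities
= 3/4 × 3/4 × 3/4 = 27/64
Expected count = 27/64 × 576 = 243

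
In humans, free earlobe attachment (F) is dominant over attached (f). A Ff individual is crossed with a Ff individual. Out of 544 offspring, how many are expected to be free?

Punnett square for Ff × Ff:
Offspring genotypes: 1 FF, 2 Ff, 1 ff
free: 3, attached: 1
free: 3 out of 4 → fraction 3/4
Expected count = 3/4 × 544 = 408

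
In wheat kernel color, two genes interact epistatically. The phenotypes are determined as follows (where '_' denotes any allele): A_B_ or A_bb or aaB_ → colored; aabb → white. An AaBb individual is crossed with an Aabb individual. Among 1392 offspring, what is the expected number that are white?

Cross: AaBb × Aabb — consider each gene separately:
A gene: Aa × Aa → 1 AA, 2 Aa, 1 aa → 3 A_ : 1 aa (out of 4)
B gene: Bb × bb → 2 Bb, 2 bb → 2 B_ : 2 bb (out of 4)
Genotype classes (out of 4 × 4 = 16): A_B_ = 3×2 = 6; A_bb = 3×2 = 6; aaB_ = 1×2 = 2; aabb = 1×2 = 2
Apply the phenotype rules: A_B_ (6) + A_bb (6) + aaB_ (2) → colored; aabb (2) → white
Phenotype counts (out of 16): 14 colored, 2 white
white: 2 out of 16 → fraction 1/8
Expected count = 1/8 × 1392 = 174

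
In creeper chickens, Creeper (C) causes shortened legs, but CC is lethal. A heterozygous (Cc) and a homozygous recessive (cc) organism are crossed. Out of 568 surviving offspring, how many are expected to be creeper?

Cross: Cc × cc
Punnett square offspring (before lethality): 2 Cc, 2 cc
No CC offspring are produced in this cross.
creeper: 2 out of 4 → fraction 1/2
Expected count = 1/2 × 568 = 284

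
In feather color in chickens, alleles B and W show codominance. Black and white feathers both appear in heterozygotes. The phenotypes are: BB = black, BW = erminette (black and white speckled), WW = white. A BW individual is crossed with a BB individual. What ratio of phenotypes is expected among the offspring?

Punnett square for BW × BB:
Offspring genotypes: 2 BB, 2 BW
Phenotype counts: 2 black, 2 erminette (black and white speckled)
Ratio: 1 black : 1 erminette (black and white speckled)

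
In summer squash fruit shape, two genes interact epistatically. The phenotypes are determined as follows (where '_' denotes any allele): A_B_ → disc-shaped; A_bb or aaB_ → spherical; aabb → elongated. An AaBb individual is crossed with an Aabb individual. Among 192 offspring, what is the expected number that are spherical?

Cross: AaBb × Aabb — consider each gene separately:
A gene: Aa × Aa → 1 AA, 2 Aa, 1 aa → 3 A_ : 1 aa (out of 4)
B gene: Bb × bb → 2 Bb, 2 bb → 2 B_ : 2 bb (out of 4)
Genotype classes (out of 4 × 4 = 16): A_B_ = 3×2 = 6; A_bb = 3×2 = 6; aaB_ = 1×2 = 2; aabb = 1×2 = 2
Apply the phenotype rules: A_B_ (6) → disc-shaped; A_bb (6) + aaB_ (2) → spherical; aabb (2) → elongated
Phenotype counts (out of 16): 6 disc-shaped, 8 spherical, 2 elongated
spherical: 8 out of 16 → fraction 1/2
Expected count = 1/2 × 192 = 96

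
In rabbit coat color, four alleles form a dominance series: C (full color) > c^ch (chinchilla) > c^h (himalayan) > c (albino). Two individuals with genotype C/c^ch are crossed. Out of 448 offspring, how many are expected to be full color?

Cross: C/c^ch × C/c^ch
Allele dominance: C > c^ch > c^h > c
Offspring genotypes: 1 C/C, 2 C/c^ch, 1 c^ch/c^ch
Phenotype counts: 3 full color, 1 chinchilla
full color: 3 out of 4 → fraction 3/4
Expected count = 3/4 × 448 = 336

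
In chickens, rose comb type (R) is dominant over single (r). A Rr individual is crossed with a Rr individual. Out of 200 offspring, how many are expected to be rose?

Punnett square for Rr × Rr:
Offspring genotypes: 1 RR, 2 Rr, 1 rr
rose: 3, single: 1
rose: 3 out of 4 → fraction 3/4
Expected count = 3/4 × 200 = 150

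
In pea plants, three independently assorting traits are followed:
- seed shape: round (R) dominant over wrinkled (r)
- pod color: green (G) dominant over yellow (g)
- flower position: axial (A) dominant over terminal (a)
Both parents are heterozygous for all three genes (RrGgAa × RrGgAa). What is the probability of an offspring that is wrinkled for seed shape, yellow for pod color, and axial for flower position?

Trihybrid cross: RrGgAa × RrGgAa
Each trait segregates independently with a 3:1 phenotypic ratio, so each gene contributes 3/4 (dominant) or 1/4 (recessive).
Target: wrinkled (seed shape), yellow (pod color), axial (flower position)
Probability = product of independent per-trait probabilities
= 1/4 × 1/4 × 3/4 = 3/64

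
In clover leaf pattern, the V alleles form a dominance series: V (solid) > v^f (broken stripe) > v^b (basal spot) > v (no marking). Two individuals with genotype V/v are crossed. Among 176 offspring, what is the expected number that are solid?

Cross: V/v × V/v
Allele dominance: V > v^f > v^b > v
Offspring genotypes: 1 V/V, 2 V/v, 1 v/v
Phenotype counts: 3 solid, 1 unmarked
solid: 3 out of 4 → fraction 3/4
Expected count = 3/4 × 176 = 132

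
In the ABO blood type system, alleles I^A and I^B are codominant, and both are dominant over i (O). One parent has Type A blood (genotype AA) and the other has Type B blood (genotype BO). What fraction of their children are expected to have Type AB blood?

Cross: AA × BO
Possible offspring genotypes: 2 AB, 2 AO
Blood type counts: 2 Type AB, 2 Type A
Probability of Type AB: 2/4 = 1/2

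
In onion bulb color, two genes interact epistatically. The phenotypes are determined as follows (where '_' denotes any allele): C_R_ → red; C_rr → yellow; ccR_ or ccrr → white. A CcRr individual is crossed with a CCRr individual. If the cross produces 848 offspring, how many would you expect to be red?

Cross: CcRr × CCRr — consider each gene separately:
C gene: Cc × CC → 2 CC, 2 Cc → 4 C_ (out of 4)
R gene: Rr × Rr → 1 RR, 2 Rr, 1 rr → 3 R_ : 1 rr (out of 4)
Genotype classes (out of 4 × 4 = 16): C_R_ = 4×3 = 12; C_rr = 4×1 = 4
Apply the phenotype rules: C_R_ (12) → red; C_rr (4) → yellow
Phenotype counts (out of 16): 12 red, 4 yellow
red: 12 out of 16 → fraction 3/4
Expected count = 3/4 × 848 = 636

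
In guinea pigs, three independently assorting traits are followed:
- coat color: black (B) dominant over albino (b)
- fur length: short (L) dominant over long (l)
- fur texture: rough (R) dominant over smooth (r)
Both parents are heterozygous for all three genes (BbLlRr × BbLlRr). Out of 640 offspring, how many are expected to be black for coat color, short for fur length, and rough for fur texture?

Trihybrid cross: BbLlRr × BbLlRr
Each trait segregates independently with a 3:1 phenotypic ratio, so each gene contributes 3/4 (dominant) or 1/4 (recessive).
Target: black (coat color), short (fur length), rough (fur texture)
Probability = product of independent per-trait probabilities
= 3/4 × 3/4 × 3/4 = 27/64
Expected count = 27/64 × 640 = 270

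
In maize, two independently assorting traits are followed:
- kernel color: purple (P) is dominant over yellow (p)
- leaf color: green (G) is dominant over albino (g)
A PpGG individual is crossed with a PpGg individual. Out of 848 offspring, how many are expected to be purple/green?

Dihybrid cross PpGG × PpGg — consider each gene separately:
kernel color: Pp × Pp → 1 PP, 2 Pp, 1 pp → 3 P_ : 1 pp (out of 4)
leaf color: GG × Gg → 2 GG, 2 Gg → 4 G_ (out of 4)
Combine (counts out of 4 × 4 = 16): purple/green (P_G_) = 3×4 = 12; yellow/green (ppG_) = 1×4 = 4
Phenotype counts (out of 16): 12 purple/green, 4 yellow/green
purple/green: 12 out of 16 → fraction 3/4
Expected count = 3/4 × 848 = 636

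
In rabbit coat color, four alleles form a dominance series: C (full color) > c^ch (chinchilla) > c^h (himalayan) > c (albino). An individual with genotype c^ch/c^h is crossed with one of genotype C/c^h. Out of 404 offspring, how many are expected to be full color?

Cross: c^ch/c^h × C/c^h
Allele dominance: C > c^ch > c^h > c
Offspring genotypes: 1 C/c^ch, 1 c^ch/c^h, 1 C/c^h, 1 c^h/c^h
Phenotype counts: 2 full color, 1 chinchilla, 1 himalayan
full color: 2 out of 4 → fraction 1/2
Expected count = 1/2 × 404 = 202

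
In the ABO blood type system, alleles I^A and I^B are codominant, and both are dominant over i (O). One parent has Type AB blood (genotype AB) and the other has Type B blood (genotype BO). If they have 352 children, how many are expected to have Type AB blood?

Cross: AB × BO
Possible offspring genotypes: 1 AB, 1 AO, 1 BB, 1 BO
Blood type counts: 1 Type AB, 1 Type A, 2 Type B
Probability of Type AB: 1/4
Expected count = 1/4 × 352 = 88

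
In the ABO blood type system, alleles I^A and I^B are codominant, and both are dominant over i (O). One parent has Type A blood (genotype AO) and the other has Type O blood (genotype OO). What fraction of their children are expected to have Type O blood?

Cross: AO × OO
Possible offspring genotypes: 2 AO, 2 OO
Blood type counts: 2 Type A, 2 Type O
Probability of Type O: 2/4 = 1/2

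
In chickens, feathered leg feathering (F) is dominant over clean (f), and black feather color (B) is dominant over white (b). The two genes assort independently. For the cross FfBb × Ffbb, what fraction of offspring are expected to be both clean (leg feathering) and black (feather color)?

Dihybrid cross FfBb × Ffbb — consider each gene separately:
leg feathering: Ff × Ff → 1 FF, 2 Ff, 1 ff → 3 F_ : 1 ff (out of 4)
feather color: Bb × bb → 2 Bb, 2 bb → 2 B_ : 2 bb (out of 4)
Looking for: clean (ff) and black (B_)
P(clean) = 1/4, P(black) = 2/4
P(both) = 1/4 × 2/4 = 2/16 = 1/8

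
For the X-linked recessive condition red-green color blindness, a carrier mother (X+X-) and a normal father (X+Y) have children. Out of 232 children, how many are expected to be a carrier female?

Cross: X+X- × X+Y
Offspring: 1 X+X+, 1 X+Y, 1 X+X-, 1 X-Y
Probability of a carrier female: 1/4
Expected count = 1/4 × 232 = 58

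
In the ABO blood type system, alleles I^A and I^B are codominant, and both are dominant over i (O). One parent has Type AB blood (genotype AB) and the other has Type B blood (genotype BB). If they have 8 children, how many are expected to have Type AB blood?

Cross: AB × BB
Possible offspring genotypes: 2 AB, 2 BB
Blood type counts: 2 Type AB, 2 Type B
Probability of Type AB: 2/4 = 1/2
Expected count = 1/2 × 8 = 4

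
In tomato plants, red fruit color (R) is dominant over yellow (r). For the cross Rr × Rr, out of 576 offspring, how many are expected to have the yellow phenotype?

Punnett square for Rr × Rr:
Offspring genotypes: 1 RR, 2 Rr, 1 rr
Total offspring: 4
Count with target: 1
Probability: 1/4
Expected count = 1/4 × 576 = 144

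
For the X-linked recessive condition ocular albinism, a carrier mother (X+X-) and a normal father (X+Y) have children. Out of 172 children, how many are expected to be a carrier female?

Cross: X+X- × X+Y
Offspring: 1 X+X+, 1 X+Y, 1 X+X-, 1 X-Y
Probability of a carrier female: 1/4
Expected count = 1/4 × 172 = 43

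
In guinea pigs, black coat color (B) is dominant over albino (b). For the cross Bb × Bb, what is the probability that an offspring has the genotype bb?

Punnett square for Bb × Bb:
Offspring genotypes: 1 BB, 2 Bb, 1 bb
Total offspring: 4
Count with target: 1
Probability: 1/4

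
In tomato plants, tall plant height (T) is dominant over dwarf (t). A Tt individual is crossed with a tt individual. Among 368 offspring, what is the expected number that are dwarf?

Punnett square for Tt × tt:
Offspring genotypes: 2 Tt, 2 tt
tall: 2, dwarf: 2
dwarf: 2 out of 4 → fraction 1/2
Expected count = 1/2 × 368 = 184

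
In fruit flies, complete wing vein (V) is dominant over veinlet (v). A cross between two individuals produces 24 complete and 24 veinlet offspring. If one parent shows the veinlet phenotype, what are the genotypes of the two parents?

Observed offspring: 24 complete, 24 veinlet
The observed ratio simplifies to 1:1. One parent shows veinlet, so its genotype must be vv. A 1:1 offspring split requires the other parent to be heterozygous (Vv).
Parent genotypes: vv × Vv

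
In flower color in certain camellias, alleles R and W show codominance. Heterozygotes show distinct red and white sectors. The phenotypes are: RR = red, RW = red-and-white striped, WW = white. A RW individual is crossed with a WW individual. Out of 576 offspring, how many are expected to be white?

Punnett square for RW × WW:
Offspring genotypes: 2 RW, 2 WW
Phenotype counts: 2 red-and-white striped, 2 white
white: 2 out of 4 → fraction 1/2
Expected count = 1/2 × 576 = 288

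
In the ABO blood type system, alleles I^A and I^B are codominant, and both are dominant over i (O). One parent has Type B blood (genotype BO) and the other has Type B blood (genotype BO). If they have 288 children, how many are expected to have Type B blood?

Cross: BO × BO
Possible offspring genotypes: 1 BB, 2 BO, 1 OO
Blood type counts: 3 Type B, 1 Type O
Probability of Type B: 3/4
Expected count = 3/4 × 288 = 216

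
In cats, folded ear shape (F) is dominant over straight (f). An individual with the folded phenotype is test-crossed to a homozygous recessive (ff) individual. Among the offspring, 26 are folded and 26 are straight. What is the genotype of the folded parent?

Test cross: ? × ff
Offspring: 26 folded, 26 straight — approximately 1:1.
A 1:1 ratio in a test cross indicates the unknown parent is heterozygous (Ff).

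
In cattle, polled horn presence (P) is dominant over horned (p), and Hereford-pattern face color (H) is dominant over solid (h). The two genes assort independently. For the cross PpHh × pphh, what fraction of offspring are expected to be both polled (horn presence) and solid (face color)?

Dihybrid cross PpHh × pphh — consider each gene separately:
horn presence: Pp × pp → 2 Pp, 2 pp → 2 P_ : 2 pp (out of 4)
face color: Hh × hh → 2 Hh, 2 hh → 2 H_ : 2 hh (out of 4)
Looking for: polled (P_) and solid (hh)
P(polled) = 2/4, P(solid) = 2/4
P(both) = 2/4 × 2/4 = 4/16 = 1/4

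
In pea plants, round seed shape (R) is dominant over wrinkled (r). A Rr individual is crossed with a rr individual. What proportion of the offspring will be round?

Punnett square for Rr × rr:
Offspring genotypes: 2 Rr, 2 rr
round: 2, wrinkled: 2
round: 2 out of 4
Probability: 2/4 = 1/2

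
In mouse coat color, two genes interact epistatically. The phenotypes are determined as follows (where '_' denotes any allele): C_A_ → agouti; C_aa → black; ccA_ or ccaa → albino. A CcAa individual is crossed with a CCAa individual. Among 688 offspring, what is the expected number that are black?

Cross: CcAa × CCAa — consider each gene separately:
C gene: Cc × CC → 2 CC, 2 Cc → 4 C_ (out of 4)
A gene: Aa × Aa → 1 AA, 2 Aa, 1 aa → 3 A_ : 1 aa (out of 4)
Genotype classes (out of 4 × 4 = 16): C_A_ = 4×3 = 12; C_aa = 4×1 = 4
Apply the phenotype rules: C_A_ (12) → agouti; C_aa (4) → black
Phenotype counts (out of 16): 12 agouti, 4 black
black: 4 out of 16 → fraction 1/4
Expected count = 1/4 × 688 = 172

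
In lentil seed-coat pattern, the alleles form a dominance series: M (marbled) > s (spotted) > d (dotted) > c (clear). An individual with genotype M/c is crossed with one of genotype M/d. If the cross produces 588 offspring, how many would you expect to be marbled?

Cross: M/c × M/d
Allele dominance: M > s > d > c
Offspring genotypes: 1 M/M, 1 M/d, 1 M/c, 1 d/c
Phenotype counts: 3 marbled, 1 dotted
marbled: 3 out of 4 → fraction 3/4
Expected count = 3/4 × 588 = 441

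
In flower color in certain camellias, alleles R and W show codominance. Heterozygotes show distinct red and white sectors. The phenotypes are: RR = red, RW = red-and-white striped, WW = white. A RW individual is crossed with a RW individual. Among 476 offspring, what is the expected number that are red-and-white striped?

Punnett square for RW × RW:
Offspring genotypes: 1 RR, 2 RW, 1 WW
Phenotype counts: 1 red, 2 red-and-white striped, 1 white
red-and-white striped: 2 out of 4 → fraction 1/2
Expected count = 1/2 × 476 = 238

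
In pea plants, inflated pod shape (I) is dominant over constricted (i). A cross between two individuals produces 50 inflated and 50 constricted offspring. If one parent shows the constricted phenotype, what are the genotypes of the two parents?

Observed offspring: 50 inflated, 50 constricted
The observed ratio simplifies to 1:1. One parent shows constricted, so its genotype must be ii. A 1:1 offspring split requires the other parent to be heterozygous (Ii).
Parent genotypes: ii × Ii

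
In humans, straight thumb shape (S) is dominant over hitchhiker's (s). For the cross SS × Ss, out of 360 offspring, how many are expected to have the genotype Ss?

Punnett square for SS × Ss:
Offspring genotypes: 2 SS, 2 Ss
Total offspring: 4
Count with target: 2
Probability: 2/4 = 1/2
Expected count = 1/2 × 360 = 180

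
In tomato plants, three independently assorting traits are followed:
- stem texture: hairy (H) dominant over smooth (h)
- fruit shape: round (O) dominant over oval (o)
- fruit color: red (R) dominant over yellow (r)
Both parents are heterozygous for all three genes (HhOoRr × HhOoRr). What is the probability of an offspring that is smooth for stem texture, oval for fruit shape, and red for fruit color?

Trihybrid cross: HhOoRr × HhOoRr
Each trait segregates independently with a 3:1 phenotypic ratio, so each gene contributes 3/4 (dominant) or 1/4 (recessive).
Target: smooth (stem texture), oval (fruit shape), red (fruit color)
Probability = product of independent per-trait probabilities
= 1/4 × 1/4 × 3/4 = 3/64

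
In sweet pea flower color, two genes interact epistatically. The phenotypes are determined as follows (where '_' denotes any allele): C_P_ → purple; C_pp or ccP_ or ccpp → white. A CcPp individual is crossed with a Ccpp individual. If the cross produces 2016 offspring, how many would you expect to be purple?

Cross: CcPp × Ccpp — consider each gene separately:
C gene: Cc × Cc → 1 CC, 2 Cc, 1 cc → 3 C_ : 1 cc (out of 4)
P gene: Pp × pp → 2 Pp, 2 pp → 2 P_ : 2 pp (out of 4)
Genotype classes (out of 4 × 4 = 16): C_P_ = 3×2 = 6; C_pp = 3×2 = 6; ccP_ = 1×2 = 2; ccpp = 1×2 = 2
Apply the phenotype rules: C_P_ (6) → purple; C_pp (6) + ccP_ (2) + ccpp (2) → white
Phenotype counts (out of 16): 6 purple, 10 white
purple: 6 out of 16 → fraction 3/8
Expected count = 3/8 × 2016 = 756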